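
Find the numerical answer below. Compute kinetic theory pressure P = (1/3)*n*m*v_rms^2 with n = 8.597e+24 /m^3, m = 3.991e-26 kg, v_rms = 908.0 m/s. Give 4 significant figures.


Step 1: v_rms^2 = 908.0^2 = 8.245e+05
Step 2: n*m = 8.597e+24*3.991e-26 = 0.3431
Step 3: P = (1/3)*0.3431*8.245e+05 = 9.429e+04 Pa

9.429e+04


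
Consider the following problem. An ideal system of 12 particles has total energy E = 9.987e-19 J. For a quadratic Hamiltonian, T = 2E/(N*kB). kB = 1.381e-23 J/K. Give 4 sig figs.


Step 1: Numerator = 2*E = 2*9.987e-19 = 1.997e-18 J
Step 2: Denominator = N*kB = 12*1.381e-23 = 1.657e-22
Step 3: T = 1.997e-18 / 1.657e-22 = 1.205e+04 K

1.205e+04


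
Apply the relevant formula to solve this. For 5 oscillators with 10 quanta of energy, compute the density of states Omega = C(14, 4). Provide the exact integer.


Step 1: Use binomial coefficient C(14, 4)
Step 2: Numerator = 14! / 10!
Step 3: Denominator = 4!
Step 4: Omega = 1001

1001


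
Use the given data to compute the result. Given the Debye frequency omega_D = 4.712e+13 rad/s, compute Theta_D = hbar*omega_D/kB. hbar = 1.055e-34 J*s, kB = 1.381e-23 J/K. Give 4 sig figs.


Step 1: hbar*omega_D = 1.055e-34 * 4.712e+13 = 4.971e-21 J
Step 2: Theta_D = 4.971e-21 / 1.381e-23
Step 3: Theta_D = 360 K

360


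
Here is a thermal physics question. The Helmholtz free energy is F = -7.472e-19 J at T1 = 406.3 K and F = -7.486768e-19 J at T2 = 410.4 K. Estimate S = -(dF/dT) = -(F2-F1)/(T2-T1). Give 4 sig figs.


Step 1: dF = F2 - F1 = -7.486768e-19 - (-7.472e-19) = -1.4768e-21 J
Step 2: dT = T2 - T1 = 410.4 - 406.3 = 4.1 K
Step 3: S = -dF/dT = -(-1.4768e-21)/4.1 = 3.602e-22 J/K

3.602e-22


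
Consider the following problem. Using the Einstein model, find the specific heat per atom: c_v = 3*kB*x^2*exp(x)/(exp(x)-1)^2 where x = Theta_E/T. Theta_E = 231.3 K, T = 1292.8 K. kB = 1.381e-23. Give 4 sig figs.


Step 1: x = Theta_E/T = 231.3/1292.8 = 0.1789
Step 2: x^2 = 0.03201
Step 3: exp(x) = 1.196
Step 4: c_v = 3*1.381e-23*0.03201*1.196/(1.196-1)^2 = 4.132e-23

4.132e-23


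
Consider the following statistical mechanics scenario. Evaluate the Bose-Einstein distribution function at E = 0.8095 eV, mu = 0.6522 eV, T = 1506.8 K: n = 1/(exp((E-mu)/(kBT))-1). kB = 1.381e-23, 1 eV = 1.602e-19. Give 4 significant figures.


Step 1: (E - mu) = 0.1573 eV
Step 2: x = (E-mu)*eV/(kB*T) = 0.1573*1.602e-19/(1.381e-23*1506.8) = 1.211
Step 3: exp(x) = 3.357
Step 4: n = 1/(exp(x)-1) = 0.4243

0.4243


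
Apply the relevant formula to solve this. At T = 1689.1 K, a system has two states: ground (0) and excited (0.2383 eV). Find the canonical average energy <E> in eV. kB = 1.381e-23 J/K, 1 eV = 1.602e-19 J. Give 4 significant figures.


Step 1: beta*E = 0.2383*1.602e-19/(1.381e-23*1689.1) = 1.637
Step 2: exp(-beta*E) = 0.1946
Step 3: <E> = 0.2383*0.1946/(1+0.1946) = 0.03883 eV

0.03883


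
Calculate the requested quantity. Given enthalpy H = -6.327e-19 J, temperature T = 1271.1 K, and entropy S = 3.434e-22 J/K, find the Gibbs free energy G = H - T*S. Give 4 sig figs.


Step 1: T*S = 1271.1 * 3.434e-22 = 4.365e-19 J
Step 2: G = H - T*S = -6.327e-19 - 4.365e-19
Step 3: G = -1.069e-18 J

-1.069e-18


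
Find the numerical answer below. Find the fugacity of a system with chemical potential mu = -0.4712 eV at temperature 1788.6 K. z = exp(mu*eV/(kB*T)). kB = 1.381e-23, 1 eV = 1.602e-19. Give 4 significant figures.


Step 1: Convert mu to Joules: -0.4712*1.602e-19 = -7.549e-20 J
Step 2: kB*T = 1.381e-23*1788.6 = 2.47e-20 J
Step 3: mu/(kB*T) = -3.056
Step 4: z = exp(-3.056) = 0.04707

0.04707


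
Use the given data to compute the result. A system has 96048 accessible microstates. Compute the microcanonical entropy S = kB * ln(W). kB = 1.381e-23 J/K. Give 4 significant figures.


Step 1: ln(W) = ln(96048) = 11.47
Step 2: S = kB * ln(W) = 1.381e-23 * 11.47
Step 3: S = 1.584e-22 J/K

1.584e-22


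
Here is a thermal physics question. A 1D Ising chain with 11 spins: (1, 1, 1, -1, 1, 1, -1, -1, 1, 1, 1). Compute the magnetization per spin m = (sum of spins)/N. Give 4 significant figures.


Step 1: Count up spins (+1): 8, down spins (-1): 3
Step 2: Total magnetization M = 8 - 3 = 5
Step 3: m = M/N = 5/11 = 0.4545

0.4545


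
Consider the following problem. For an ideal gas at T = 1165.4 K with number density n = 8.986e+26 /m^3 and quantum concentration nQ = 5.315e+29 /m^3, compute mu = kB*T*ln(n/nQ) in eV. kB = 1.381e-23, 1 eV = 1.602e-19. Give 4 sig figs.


Step 1: n/nQ = 8.986e+26/5.315e+29 = 0.001691
Step 2: ln(n/nQ) = -6.383
Step 3: mu = kB*T*ln(n/nQ) = 1.609e-20*-6.383 = -1.027e-19 J
Step 4: Convert to eV: -1.027e-19/1.602e-19 = -0.6412 eV

-0.6412


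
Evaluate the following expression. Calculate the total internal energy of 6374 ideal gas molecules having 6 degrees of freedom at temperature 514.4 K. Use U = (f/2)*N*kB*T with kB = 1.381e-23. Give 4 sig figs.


Step 1: f/2 = 6/2 = 3.0
Step 2: N*kB*T = 6374*1.381e-23*514.4 = 4.528e-17
Step 3: U = 3.0 * 4.528e-17 = 1.358e-16 J

1.358e-16


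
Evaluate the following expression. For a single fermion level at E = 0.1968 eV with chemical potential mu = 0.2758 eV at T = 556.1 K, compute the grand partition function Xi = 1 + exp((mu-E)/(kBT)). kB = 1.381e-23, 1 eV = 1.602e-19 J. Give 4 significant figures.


Step 1: (mu - E) = 0.2758 - 0.1968 = 0.079 eV
Step 2: x = (mu-E)*eV/(kB*T) = 0.079*1.602e-19/(1.381e-23*556.1) = 1.648
Step 3: exp(x) = 5.196
Step 4: Xi = 1 + 5.196 = 6.196

6.196


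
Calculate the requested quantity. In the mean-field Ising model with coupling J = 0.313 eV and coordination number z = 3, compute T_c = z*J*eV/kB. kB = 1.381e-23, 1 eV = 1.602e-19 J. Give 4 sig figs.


Step 1: z*J = 3*0.313 = 0.939 eV
Step 2: Convert to Joules: 0.939*1.602e-19 = 1.504e-19 J
Step 3: T_c = 1.504e-19 / 1.381e-23 = 1.089e+04 K

1.089e+04


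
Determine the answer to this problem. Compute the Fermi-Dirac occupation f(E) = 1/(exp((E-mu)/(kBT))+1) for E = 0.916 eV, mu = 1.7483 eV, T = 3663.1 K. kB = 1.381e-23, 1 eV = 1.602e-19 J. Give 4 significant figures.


Step 1: (E - mu) = 0.916 - 1.7483 = -0.8323 eV
Step 2: Convert: (E-mu)*eV = -1.333e-19 J
Step 3: x = (E-mu)*eV/(kB*T) = -2.636
Step 4: f = 1/(exp(-2.636)+1) = 0.9331

0.9331


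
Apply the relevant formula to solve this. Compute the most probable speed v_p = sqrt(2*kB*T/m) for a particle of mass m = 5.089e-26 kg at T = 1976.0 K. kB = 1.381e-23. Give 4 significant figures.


Step 1: Numerator = 2*kB*T = 2*1.381e-23*1976.0 = 5.458e-20
Step 2: Ratio = 5.458e-20 / 5.089e-26 = 1.072e+06
Step 3: v_p = sqrt(1.072e+06) = 1036 m/s

1036


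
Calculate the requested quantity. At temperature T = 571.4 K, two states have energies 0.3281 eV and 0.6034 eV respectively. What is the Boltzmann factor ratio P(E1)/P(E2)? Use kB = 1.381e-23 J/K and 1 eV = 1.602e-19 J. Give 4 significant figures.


Step 1: Compute energy difference dE = E1 - E2 = 0.3281 - 0.6034 = -0.2753 eV
Step 2: Convert to Joules: dE_J = -0.2753 * 1.602e-19 = -4.41e-20 J
Step 3: Compute exponent = -dE_J / (kB * T) = -(-4.41e-20) / (1.381e-23 * 571.4) = 5.589
Step 4: P(E1)/P(E2) = exp(5.589) = 267.5

267.5


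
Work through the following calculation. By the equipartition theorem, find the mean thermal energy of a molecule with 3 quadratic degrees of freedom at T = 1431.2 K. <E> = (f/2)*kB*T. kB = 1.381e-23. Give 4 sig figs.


Step 1: f/2 = 3/2 = 1.5
Step 2: kB*T = 1.381e-23 * 1431.2 = 1.976e-20
Step 3: <E> = 1.5 * 1.976e-20 = 2.965e-20 J

2.965e-20


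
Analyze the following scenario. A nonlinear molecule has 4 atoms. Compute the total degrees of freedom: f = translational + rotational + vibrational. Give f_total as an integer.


Step 1: Translational DOF = 3
Step 2: Rotational DOF (nonlinear) = 3
Step 3: Vibrational DOF = 3*4 - 6 = 6
Step 4: Total = 3 + 3 + 6 = 12

12


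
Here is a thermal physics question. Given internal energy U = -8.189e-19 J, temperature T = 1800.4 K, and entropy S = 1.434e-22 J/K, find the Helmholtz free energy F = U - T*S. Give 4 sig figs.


Step 1: T*S = 1800.4 * 1.434e-22 = 2.582e-19 J
Step 2: F = U - T*S = -8.189e-19 - 2.582e-19
Step 3: F = -1.077e-18 J

-1.077e-18


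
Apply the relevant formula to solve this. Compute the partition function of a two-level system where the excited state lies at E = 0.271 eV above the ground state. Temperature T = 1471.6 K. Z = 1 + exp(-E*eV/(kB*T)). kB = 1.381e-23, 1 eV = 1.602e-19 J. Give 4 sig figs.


Step 1: Compute beta*E = E*eV/(kB*T) = 0.271*1.602e-19/(1.381e-23*1471.6) = 2.136
Step 2: exp(-beta*E) = exp(-2.136) = 0.1181
Step 3: Z = 1 + 0.1181 = 1.118

1.118


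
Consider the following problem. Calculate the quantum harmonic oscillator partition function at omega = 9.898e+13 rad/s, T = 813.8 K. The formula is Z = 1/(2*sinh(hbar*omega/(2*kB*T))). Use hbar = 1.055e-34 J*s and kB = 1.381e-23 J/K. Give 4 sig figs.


Step 1: Compute x = hbar*omega/(kB*T) = 1.055e-34*9.898e+13/(1.381e-23*813.8) = 0.9292
Step 2: x/2 = 0.4646
Step 3: sinh(x/2) = 0.4815
Step 4: Z = 1/(2*0.4815) = 1.038

1.038


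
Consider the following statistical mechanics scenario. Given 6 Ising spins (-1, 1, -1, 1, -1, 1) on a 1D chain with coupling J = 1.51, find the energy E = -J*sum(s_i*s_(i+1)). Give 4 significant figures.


Step 1: Nearest-neighbor products: -1, -1, -1, -1, -1
Step 2: Sum of products = -5
Step 3: E = -1.51 * -5 = 7.55

7.55


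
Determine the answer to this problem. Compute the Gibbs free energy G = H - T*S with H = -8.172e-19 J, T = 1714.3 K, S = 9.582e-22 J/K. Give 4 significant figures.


Step 1: T*S = 1714.3 * 9.582e-22 = 1.643e-18 J
Step 2: G = H - T*S = -8.172e-19 - 1.643e-18
Step 3: G = -2.46e-18 J

-2.46e-18


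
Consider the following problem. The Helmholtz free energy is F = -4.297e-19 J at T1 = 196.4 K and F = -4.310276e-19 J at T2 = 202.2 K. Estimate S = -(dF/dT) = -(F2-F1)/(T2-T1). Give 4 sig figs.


Step 1: dF = F2 - F1 = -4.310276e-19 - (-4.297e-19) = -1.3276e-21 J
Step 2: dT = T2 - T1 = 202.2 - 196.4 = 5.8 K
Step 3: S = -dF/dT = -(-1.3276e-21)/5.8 = 2.289e-22 J/K

2.289e-22


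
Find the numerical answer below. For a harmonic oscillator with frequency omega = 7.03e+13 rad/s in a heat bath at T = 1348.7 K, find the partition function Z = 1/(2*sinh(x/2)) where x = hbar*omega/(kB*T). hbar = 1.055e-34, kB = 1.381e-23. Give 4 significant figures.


Step 1: Compute x = hbar*omega/(kB*T) = 1.055e-34*7.03e+13/(1.381e-23*1348.7) = 0.3982
Step 2: x/2 = 0.1991
Step 3: sinh(x/2) = 0.2004
Step 4: Z = 1/(2*0.2004) = 2.495

2.495


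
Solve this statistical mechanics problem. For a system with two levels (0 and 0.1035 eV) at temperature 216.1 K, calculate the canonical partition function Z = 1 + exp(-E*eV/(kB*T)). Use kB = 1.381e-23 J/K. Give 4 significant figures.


Step 1: Compute beta*E = E*eV/(kB*T) = 0.1035*1.602e-19/(1.381e-23*216.1) = 5.556
Step 2: exp(-beta*E) = exp(-5.556) = 0.003865
Step 3: Z = 1 + 0.003865 = 1.004

1.004


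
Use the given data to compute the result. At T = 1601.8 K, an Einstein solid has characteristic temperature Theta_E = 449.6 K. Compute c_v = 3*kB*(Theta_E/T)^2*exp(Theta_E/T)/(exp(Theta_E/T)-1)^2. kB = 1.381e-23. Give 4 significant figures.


Step 1: x = Theta_E/T = 449.6/1601.8 = 0.2807
Step 2: x^2 = 0.07878
Step 3: exp(x) = 1.324
Step 4: c_v = 3*1.381e-23*0.07878*1.324/(1.324-1)^2 = 4.116e-23

4.116e-23


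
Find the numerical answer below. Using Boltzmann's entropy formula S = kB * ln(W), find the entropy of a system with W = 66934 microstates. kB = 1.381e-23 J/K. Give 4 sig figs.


Step 1: ln(W) = ln(66934) = 11.11
Step 2: S = kB * ln(W) = 1.381e-23 * 11.11
Step 3: S = 1.534e-22 J/K

1.534e-22


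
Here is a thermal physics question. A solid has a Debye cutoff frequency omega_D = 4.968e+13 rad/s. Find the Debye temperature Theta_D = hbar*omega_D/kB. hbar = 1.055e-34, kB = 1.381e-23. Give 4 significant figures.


Step 1: hbar*omega_D = 1.055e-34 * 4.968e+13 = 5.241e-21 J
Step 2: Theta_D = 5.241e-21 / 1.381e-23
Step 3: Theta_D = 379.5 K

379.5


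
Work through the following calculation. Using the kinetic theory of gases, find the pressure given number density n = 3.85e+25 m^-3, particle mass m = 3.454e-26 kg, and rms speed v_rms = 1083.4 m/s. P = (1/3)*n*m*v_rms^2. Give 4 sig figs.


Step 1: v_rms^2 = 1083.4^2 = 1.174e+06
Step 2: n*m = 3.85e+25*3.454e-26 = 1.33
Step 3: P = (1/3)*1.33*1.174e+06 = 5.203e+05 Pa

5.203e+05


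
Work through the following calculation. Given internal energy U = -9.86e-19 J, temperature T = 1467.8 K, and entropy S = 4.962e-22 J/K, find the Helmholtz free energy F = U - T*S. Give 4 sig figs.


Step 1: T*S = 1467.8 * 4.962e-22 = 7.283e-19 J
Step 2: F = U - T*S = -9.86e-19 - 7.283e-19
Step 3: F = -1.714e-18 J

-1.714e-18


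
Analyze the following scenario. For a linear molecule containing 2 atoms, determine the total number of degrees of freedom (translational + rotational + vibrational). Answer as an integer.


Step 1: Translational DOF = 3
Step 2: Rotational DOF (linear) = 2
Step 3: Vibrational DOF = 3*2 - 5 = 1
Step 4: Total = 3 + 2 + 1 = 6

6


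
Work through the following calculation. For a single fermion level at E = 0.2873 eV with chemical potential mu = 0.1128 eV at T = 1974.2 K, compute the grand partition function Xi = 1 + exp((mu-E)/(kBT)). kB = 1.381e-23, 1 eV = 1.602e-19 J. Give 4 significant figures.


Step 1: (mu - E) = 0.1128 - 0.2873 = -0.1745 eV
Step 2: x = (mu-E)*eV/(kB*T) = -0.1745*1.602e-19/(1.381e-23*1974.2) = -1.025
Step 3: exp(x) = 0.3587
Step 4: Xi = 1 + 0.3587 = 1.359

1.359


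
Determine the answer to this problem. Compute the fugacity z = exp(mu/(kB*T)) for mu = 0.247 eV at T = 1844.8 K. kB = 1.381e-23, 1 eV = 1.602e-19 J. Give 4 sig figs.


Step 1: Convert mu to Joules: 0.247*1.602e-19 = 3.957e-20 J
Step 2: kB*T = 1.381e-23*1844.8 = 2.548e-20 J
Step 3: mu/(kB*T) = 1.553
Step 4: z = exp(1.553) = 4.726

4.726


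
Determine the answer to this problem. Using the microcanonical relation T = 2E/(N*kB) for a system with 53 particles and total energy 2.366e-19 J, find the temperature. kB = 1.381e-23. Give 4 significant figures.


Step 1: Numerator = 2*E = 2*2.366e-19 = 4.732e-19 J
Step 2: Denominator = N*kB = 53*1.381e-23 = 7.319e-22
Step 3: T = 4.732e-19 / 7.319e-22 = 646.5 K

646.5


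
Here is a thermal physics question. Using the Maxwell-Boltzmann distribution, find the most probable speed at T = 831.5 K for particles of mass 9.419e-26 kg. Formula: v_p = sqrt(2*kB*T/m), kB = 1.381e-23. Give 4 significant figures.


Step 1: Numerator = 2*kB*T = 2*1.381e-23*831.5 = 2.297e-20
Step 2: Ratio = 2.297e-20 / 9.419e-26 = 2.438e+05
Step 3: v_p = sqrt(2.438e+05) = 493.8 m/s

493.8


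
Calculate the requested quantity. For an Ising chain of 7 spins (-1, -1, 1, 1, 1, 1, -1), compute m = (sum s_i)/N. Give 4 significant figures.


Step 1: Count up spins (+1): 4, down spins (-1): 3
Step 2: Total magnetization M = 4 - 3 = 1
Step 3: m = M/N = 1/7 = 0.1429

0.1429


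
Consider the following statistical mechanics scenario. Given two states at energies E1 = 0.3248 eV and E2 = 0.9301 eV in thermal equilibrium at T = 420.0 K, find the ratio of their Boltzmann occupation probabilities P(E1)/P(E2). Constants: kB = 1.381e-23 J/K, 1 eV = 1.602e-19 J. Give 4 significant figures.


Step 1: Compute energy difference dE = E1 - E2 = 0.3248 - 0.9301 = -0.6053 eV
Step 2: Convert to Joules: dE_J = -0.6053 * 1.602e-19 = -9.697e-20 J
Step 3: Compute exponent = -dE_J / (kB * T) = -(-9.697e-20) / (1.381e-23 * 420.0) = 16.72
Step 4: P(E1)/P(E2) = exp(16.72) = 1.822e+07

1.822e+07


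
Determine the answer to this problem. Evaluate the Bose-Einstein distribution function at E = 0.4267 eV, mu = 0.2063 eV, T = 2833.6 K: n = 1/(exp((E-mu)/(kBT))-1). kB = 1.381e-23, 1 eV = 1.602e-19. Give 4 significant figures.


Step 1: (E - mu) = 0.2204 eV
Step 2: x = (E-mu)*eV/(kB*T) = 0.2204*1.602e-19/(1.381e-23*2833.6) = 0.9023
Step 3: exp(x) = 2.465
Step 4: n = 1/(exp(x)-1) = 0.6825

0.6825


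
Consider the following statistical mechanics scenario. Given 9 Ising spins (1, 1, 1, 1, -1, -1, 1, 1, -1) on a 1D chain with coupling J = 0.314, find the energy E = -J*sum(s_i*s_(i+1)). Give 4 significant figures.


Step 1: Nearest-neighbor products: 1, 1, 1, -1, 1, -1, 1, -1
Step 2: Sum of products = 2
Step 3: E = -0.314 * 2 = -0.628

-0.628


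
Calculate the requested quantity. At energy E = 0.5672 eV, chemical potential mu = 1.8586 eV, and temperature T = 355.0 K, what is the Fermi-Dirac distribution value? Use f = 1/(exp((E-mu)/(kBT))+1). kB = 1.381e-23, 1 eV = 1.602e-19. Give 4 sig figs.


Step 1: (E - mu) = 0.5672 - 1.8586 = -1.291 eV
Step 2: Convert: (E-mu)*eV = -2.069e-19 J
Step 3: x = (E-mu)*eV/(kB*T) = -42.2
Step 4: f = 1/(exp(-42.2)+1) = 1

1


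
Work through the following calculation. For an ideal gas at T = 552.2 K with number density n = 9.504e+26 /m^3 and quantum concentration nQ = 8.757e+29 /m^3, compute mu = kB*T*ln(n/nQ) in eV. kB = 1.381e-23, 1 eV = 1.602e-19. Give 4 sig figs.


Step 1: n/nQ = 9.504e+26/8.757e+29 = 0.001085
Step 2: ln(n/nQ) = -6.826
Step 3: mu = kB*T*ln(n/nQ) = 7.626e-21*-6.826 = -5.205e-20 J
Step 4: Convert to eV: -5.205e-20/1.602e-19 = -0.3249 eV

-0.3249


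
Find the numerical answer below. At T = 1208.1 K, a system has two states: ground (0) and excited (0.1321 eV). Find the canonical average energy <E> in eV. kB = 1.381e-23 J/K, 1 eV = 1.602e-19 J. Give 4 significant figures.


Step 1: beta*E = 0.1321*1.602e-19/(1.381e-23*1208.1) = 1.268
Step 2: exp(-beta*E) = 0.2813
Step 3: <E> = 0.1321*0.2813/(1+0.2813) = 0.029 eV

0.029


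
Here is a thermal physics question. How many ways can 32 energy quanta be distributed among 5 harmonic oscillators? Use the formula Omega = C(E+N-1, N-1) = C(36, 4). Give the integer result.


Step 1: Use binomial coefficient C(36, 4)
Step 2: Numerator = 36! / 32!
Step 3: Denominator = 4!
Step 4: Omega = 58905

58905


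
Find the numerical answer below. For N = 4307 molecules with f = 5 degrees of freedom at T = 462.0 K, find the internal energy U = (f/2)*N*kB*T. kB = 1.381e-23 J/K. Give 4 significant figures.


Step 1: f/2 = 5/2 = 2.5
Step 2: N*kB*T = 4307*1.381e-23*462.0 = 2.748e-17
Step 3: U = 2.5 * 2.748e-17 = 6.87e-17 J

6.87e-17


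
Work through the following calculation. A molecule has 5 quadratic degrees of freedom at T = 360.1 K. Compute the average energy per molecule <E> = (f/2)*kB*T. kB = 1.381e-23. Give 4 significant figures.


Step 1: f/2 = 5/2 = 2.5
Step 2: kB*T = 1.381e-23 * 360.1 = 4.973e-21
Step 3: <E> = 2.5 * 4.973e-21 = 1.243e-20 J

1.243e-20


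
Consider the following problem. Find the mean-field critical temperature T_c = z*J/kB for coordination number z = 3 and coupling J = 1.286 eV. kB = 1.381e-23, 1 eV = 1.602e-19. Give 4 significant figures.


Step 1: z*J = 3*1.286 = 3.858 eV
Step 2: Convert to Joules: 3.858*1.602e-19 = 6.181e-19 J
Step 3: T_c = 6.181e-19 / 1.381e-23 = 4.475e+04 K

4.475e+04


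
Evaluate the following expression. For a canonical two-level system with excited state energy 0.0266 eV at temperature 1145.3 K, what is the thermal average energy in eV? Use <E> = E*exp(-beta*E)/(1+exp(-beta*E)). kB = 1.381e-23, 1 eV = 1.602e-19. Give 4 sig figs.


Step 1: beta*E = 0.0266*1.602e-19/(1.381e-23*1145.3) = 0.2694
Step 2: exp(-beta*E) = 0.7638
Step 3: <E> = 0.0266*0.7638/(1+0.7638) = 0.01152 eV

0.01152


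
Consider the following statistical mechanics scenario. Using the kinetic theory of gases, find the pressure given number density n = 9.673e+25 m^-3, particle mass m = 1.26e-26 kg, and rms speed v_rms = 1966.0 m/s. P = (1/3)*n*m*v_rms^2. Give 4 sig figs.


Step 1: v_rms^2 = 1966.0^2 = 3.865e+06
Step 2: n*m = 9.673e+25*1.26e-26 = 1.219
Step 3: P = (1/3)*1.219*3.865e+06 = 1.57e+06 Pa

1.57e+06


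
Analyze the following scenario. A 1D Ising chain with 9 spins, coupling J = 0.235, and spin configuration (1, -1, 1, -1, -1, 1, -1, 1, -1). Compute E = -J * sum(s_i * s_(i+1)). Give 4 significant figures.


Step 1: Nearest-neighbor products: -1, -1, -1, 1, -1, -1, -1, -1
Step 2: Sum of products = -6
Step 3: E = -0.235 * -6 = 1.41

1.41


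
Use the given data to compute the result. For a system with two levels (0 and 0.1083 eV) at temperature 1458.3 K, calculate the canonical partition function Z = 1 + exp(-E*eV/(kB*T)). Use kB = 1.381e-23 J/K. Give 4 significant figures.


Step 1: Compute beta*E = E*eV/(kB*T) = 0.1083*1.602e-19/(1.381e-23*1458.3) = 0.8615
Step 2: exp(-beta*E) = exp(-0.8615) = 0.4225
Step 3: Z = 1 + 0.4225 = 1.423

1.423


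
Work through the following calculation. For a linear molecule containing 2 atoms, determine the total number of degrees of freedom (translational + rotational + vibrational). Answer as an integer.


Step 1: Translational DOF = 3
Step 2: Rotational DOF (linear) = 2
Step 3: Vibrational DOF = 3*2 - 5 = 1
Step 4: Total = 3 + 2 + 1 = 6

6


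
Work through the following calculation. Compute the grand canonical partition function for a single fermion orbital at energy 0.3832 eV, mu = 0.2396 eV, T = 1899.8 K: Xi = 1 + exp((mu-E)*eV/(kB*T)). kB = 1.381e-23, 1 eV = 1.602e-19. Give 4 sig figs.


Step 1: (mu - E) = 0.2396 - 0.3832 = -0.1436 eV
Step 2: x = (mu-E)*eV/(kB*T) = -0.1436*1.602e-19/(1.381e-23*1899.8) = -0.8768
Step 3: exp(x) = 0.4161
Step 4: Xi = 1 + 0.4161 = 1.416

1.416


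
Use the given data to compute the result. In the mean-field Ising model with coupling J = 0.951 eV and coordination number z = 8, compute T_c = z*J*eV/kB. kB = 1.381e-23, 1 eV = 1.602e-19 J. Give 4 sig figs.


Step 1: z*J = 8*0.951 = 7.608 eV
Step 2: Convert to Joules: 7.608*1.602e-19 = 1.219e-18 J
Step 3: T_c = 1.219e-18 / 1.381e-23 = 8.826e+04 K

8.826e+04


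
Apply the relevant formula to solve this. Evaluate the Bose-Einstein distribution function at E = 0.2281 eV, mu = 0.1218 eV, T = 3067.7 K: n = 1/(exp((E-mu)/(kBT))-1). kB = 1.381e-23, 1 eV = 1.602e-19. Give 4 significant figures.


Step 1: (E - mu) = 0.1063 eV
Step 2: x = (E-mu)*eV/(kB*T) = 0.1063*1.602e-19/(1.381e-23*3067.7) = 0.402
Step 3: exp(x) = 1.495
Step 4: n = 1/(exp(x)-1) = 2.021

2.021


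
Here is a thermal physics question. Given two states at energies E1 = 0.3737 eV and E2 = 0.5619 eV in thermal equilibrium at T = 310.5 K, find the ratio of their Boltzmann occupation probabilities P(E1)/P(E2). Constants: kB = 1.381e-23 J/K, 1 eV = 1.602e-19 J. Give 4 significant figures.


Step 1: Compute energy difference dE = E1 - E2 = 0.3737 - 0.5619 = -0.1882 eV
Step 2: Convert to Joules: dE_J = -0.1882 * 1.602e-19 = -3.015e-20 J
Step 3: Compute exponent = -dE_J / (kB * T) = -(-3.015e-20) / (1.381e-23 * 310.5) = 7.031
Step 4: P(E1)/P(E2) = exp(7.031) = 1131

1131


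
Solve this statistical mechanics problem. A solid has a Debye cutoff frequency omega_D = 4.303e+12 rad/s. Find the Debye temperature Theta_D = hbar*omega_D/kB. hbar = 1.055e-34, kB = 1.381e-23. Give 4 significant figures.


Step 1: hbar*omega_D = 1.055e-34 * 4.303e+12 = 4.54e-22 J
Step 2: Theta_D = 4.54e-22 / 1.381e-23
Step 3: Theta_D = 32.87 K

32.87


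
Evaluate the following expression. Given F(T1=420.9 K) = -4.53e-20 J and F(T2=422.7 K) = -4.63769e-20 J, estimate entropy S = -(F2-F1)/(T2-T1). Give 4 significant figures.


Step 1: dF = F2 - F1 = -4.63769e-20 - (-4.53e-20) = -1.0769e-21 J
Step 2: dT = T2 - T1 = 422.7 - 420.9 = 1.8 K
Step 3: S = -dF/dT = -(-1.0769e-21)/1.8 = 5.983e-22 J/K

5.983e-22


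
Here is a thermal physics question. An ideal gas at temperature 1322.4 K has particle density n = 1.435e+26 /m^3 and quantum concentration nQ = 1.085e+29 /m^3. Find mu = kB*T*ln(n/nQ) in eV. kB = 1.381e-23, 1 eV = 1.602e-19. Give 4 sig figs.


Step 1: n/nQ = 1.435e+26/1.085e+29 = 0.001323
Step 2: ln(n/nQ) = -6.628
Step 3: mu = kB*T*ln(n/nQ) = 1.826e-20*-6.628 = -1.21e-19 J
Step 4: Convert to eV: -1.21e-19/1.602e-19 = -0.7556 eV

-0.7556


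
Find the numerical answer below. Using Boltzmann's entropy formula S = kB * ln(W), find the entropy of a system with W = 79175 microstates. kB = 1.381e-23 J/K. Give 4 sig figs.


Step 1: ln(W) = ln(79175) = 11.28
Step 2: S = kB * ln(W) = 1.381e-23 * 11.28
Step 3: S = 1.558e-22 J/K

1.558e-22


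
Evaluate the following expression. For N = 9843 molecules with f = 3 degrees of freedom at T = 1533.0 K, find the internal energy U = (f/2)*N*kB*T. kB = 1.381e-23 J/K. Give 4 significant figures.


Step 1: f/2 = 3/2 = 1.5
Step 2: N*kB*T = 9843*1.381e-23*1533.0 = 2.084e-16
Step 3: U = 1.5 * 2.084e-16 = 3.126e-16 J

3.126e-16


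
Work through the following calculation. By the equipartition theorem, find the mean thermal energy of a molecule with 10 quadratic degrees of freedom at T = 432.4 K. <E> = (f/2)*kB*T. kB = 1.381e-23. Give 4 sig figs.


Step 1: f/2 = 10/2 = 5
Step 2: kB*T = 1.381e-23 * 432.4 = 5.971e-21
Step 3: <E> = 5 * 5.971e-21 = 2.986e-20 J

2.986e-20


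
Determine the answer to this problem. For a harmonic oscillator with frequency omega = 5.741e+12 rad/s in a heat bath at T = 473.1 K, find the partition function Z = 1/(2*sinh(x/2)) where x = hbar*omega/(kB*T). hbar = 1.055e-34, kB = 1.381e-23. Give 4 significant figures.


Step 1: Compute x = hbar*omega/(kB*T) = 1.055e-34*5.741e+12/(1.381e-23*473.1) = 0.0927
Step 2: x/2 = 0.04635
Step 3: sinh(x/2) = 0.04637
Step 4: Z = 1/(2*0.04637) = 10.78

10.78


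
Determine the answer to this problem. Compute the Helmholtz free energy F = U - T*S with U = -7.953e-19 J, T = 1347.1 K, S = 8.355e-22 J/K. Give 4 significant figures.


Step 1: T*S = 1347.1 * 8.355e-22 = 1.126e-18 J
Step 2: F = U - T*S = -7.953e-19 - 1.126e-18
Step 3: F = -1.921e-18 J

-1.921e-18


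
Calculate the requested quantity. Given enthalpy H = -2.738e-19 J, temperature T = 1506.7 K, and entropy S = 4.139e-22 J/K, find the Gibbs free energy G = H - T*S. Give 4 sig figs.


Step 1: T*S = 1506.7 * 4.139e-22 = 6.236e-19 J
Step 2: G = H - T*S = -2.738e-19 - 6.236e-19
Step 3: G = -8.974e-19 J

-8.974e-19


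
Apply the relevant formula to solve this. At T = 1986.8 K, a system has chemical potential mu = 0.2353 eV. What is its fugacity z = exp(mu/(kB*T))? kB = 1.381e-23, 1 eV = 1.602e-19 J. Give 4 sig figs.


Step 1: Convert mu to Joules: 0.2353*1.602e-19 = 3.77e-20 J
Step 2: kB*T = 1.381e-23*1986.8 = 2.744e-20 J
Step 3: mu/(kB*T) = 1.374
Step 4: z = exp(1.374) = 3.95

3.95


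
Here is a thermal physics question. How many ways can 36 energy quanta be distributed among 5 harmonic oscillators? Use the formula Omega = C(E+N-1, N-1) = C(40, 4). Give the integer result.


Step 1: Use binomial coefficient C(40, 4)
Step 2: Numerator = 40! / 36!
Step 3: Denominator = 4!
Step 4: Omega = 91390

91390


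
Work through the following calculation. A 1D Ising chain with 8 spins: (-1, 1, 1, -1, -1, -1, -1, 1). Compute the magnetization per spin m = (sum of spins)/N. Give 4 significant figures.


Step 1: Count up spins (+1): 3, down spins (-1): 5
Step 2: Total magnetization M = 3 - 5 = -2
Step 3: m = M/N = -2/8 = -0.25

-0.25


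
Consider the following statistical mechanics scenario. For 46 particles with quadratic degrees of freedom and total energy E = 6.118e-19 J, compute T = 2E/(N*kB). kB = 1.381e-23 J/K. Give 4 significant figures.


Step 1: Numerator = 2*E = 2*6.118e-19 = 1.224e-18 J
Step 2: Denominator = N*kB = 46*1.381e-23 = 6.353e-22
Step 3: T = 1.224e-18 / 6.353e-22 = 1926 K

1926


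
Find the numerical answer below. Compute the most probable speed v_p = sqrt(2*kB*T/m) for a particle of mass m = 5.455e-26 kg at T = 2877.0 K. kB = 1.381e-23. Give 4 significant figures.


Step 1: Numerator = 2*kB*T = 2*1.381e-23*2877.0 = 7.946e-20
Step 2: Ratio = 7.946e-20 / 5.455e-26 = 1.457e+06
Step 3: v_p = sqrt(1.457e+06) = 1207 m/s

1207


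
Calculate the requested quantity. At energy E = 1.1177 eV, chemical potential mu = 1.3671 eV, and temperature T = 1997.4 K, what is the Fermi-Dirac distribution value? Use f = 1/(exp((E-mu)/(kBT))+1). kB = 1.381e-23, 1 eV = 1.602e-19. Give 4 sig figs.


Step 1: (E - mu) = 1.1177 - 1.3671 = -0.2494 eV
Step 2: Convert: (E-mu)*eV = -3.995e-20 J
Step 3: x = (E-mu)*eV/(kB*T) = -1.448
Step 4: f = 1/(exp(-1.448)+1) = 0.8098

0.8098


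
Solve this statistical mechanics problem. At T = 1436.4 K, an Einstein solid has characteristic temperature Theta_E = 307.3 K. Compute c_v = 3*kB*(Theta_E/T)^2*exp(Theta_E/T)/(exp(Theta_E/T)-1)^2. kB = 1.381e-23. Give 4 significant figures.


Step 1: x = Theta_E/T = 307.3/1436.4 = 0.2139
Step 2: x^2 = 0.04577
Step 3: exp(x) = 1.239
Step 4: c_v = 3*1.381e-23*0.04577*1.239/(1.239-1)^2 = 4.127e-23

4.127e-23


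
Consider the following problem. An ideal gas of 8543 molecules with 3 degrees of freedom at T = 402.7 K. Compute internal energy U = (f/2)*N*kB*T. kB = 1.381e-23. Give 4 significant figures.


Step 1: f/2 = 3/2 = 1.5
Step 2: N*kB*T = 8543*1.381e-23*402.7 = 4.751e-17
Step 3: U = 1.5 * 4.751e-17 = 7.127e-17 J

7.127e-17


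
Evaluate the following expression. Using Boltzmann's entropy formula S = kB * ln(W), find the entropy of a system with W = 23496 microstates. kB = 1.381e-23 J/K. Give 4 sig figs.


Step 1: ln(W) = ln(23496) = 10.06
Step 2: S = kB * ln(W) = 1.381e-23 * 10.06
Step 3: S = 1.39e-22 J/K

1.39e-22


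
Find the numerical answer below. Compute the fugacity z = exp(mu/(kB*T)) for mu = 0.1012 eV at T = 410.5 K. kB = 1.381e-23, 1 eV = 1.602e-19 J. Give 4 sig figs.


Step 1: Convert mu to Joules: 0.1012*1.602e-19 = 1.621e-20 J
Step 2: kB*T = 1.381e-23*410.5 = 5.669e-21 J
Step 3: mu/(kB*T) = 2.86
Step 4: z = exp(2.86) = 17.46

17.46


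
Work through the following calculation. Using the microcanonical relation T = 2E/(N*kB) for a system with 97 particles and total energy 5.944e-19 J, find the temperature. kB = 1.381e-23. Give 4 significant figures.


Step 1: Numerator = 2*E = 2*5.944e-19 = 1.189e-18 J
Step 2: Denominator = N*kB = 97*1.381e-23 = 1.34e-21
Step 3: T = 1.189e-18 / 1.34e-21 = 887.4 K

887.4


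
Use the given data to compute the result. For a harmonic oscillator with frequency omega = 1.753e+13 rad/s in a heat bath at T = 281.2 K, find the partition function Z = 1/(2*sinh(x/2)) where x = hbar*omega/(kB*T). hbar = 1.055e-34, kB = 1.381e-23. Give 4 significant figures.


Step 1: Compute x = hbar*omega/(kB*T) = 1.055e-34*1.753e+13/(1.381e-23*281.2) = 0.4762
Step 2: x/2 = 0.2381
Step 3: sinh(x/2) = 0.2404
Step 4: Z = 1/(2*0.2404) = 2.08

2.08


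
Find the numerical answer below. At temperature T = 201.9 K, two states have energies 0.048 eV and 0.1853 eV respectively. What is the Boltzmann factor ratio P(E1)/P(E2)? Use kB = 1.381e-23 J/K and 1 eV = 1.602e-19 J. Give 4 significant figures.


Step 1: Compute energy difference dE = E1 - E2 = 0.048 - 0.1853 = -0.1373 eV
Step 2: Convert to Joules: dE_J = -0.1373 * 1.602e-19 = -2.2e-20 J
Step 3: Compute exponent = -dE_J / (kB * T) = -(-2.2e-20) / (1.381e-23 * 201.9) = 7.889
Step 4: P(E1)/P(E2) = exp(7.889) = 2667

2667


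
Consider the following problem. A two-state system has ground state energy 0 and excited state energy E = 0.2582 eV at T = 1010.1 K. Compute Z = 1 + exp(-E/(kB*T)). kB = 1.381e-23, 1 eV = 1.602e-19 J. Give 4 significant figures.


Step 1: Compute beta*E = E*eV/(kB*T) = 0.2582*1.602e-19/(1.381e-23*1010.1) = 2.965
Step 2: exp(-beta*E) = exp(-2.965) = 0.05155
Step 3: Z = 1 + 0.05155 = 1.052

1.052


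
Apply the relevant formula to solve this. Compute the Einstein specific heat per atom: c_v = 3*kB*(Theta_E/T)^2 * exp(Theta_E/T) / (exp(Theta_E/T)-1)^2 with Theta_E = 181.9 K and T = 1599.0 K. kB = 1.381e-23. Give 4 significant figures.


Step 1: x = Theta_E/T = 181.9/1599.0 = 0.1138
Step 2: x^2 = 0.01294
Step 3: exp(x) = 1.12
Step 4: c_v = 3*1.381e-23*0.01294*1.12/(1.12-1)^2 = 4.139e-23

4.139e-23


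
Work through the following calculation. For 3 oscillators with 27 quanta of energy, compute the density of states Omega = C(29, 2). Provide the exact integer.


Step 1: Use binomial coefficient C(29, 2)
Step 2: Numerator = 29! / 27!
Step 3: Denominator = 2!
Step 4: Omega = 406

406


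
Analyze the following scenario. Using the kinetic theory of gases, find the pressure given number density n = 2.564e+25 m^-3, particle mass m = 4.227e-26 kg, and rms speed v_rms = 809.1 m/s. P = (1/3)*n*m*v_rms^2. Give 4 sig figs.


Step 1: v_rms^2 = 809.1^2 = 6.546e+05
Step 2: n*m = 2.564e+25*4.227e-26 = 1.084
Step 3: P = (1/3)*1.084*6.546e+05 = 2.365e+05 Pa

2.365e+05


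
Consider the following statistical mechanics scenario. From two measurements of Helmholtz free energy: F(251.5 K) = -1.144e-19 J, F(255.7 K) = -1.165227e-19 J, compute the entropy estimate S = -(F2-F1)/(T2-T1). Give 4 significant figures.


Step 1: dF = F2 - F1 = -1.165227e-19 - (-1.144e-19) = -2.1227e-21 J
Step 2: dT = T2 - T1 = 255.7 - 251.5 = 4.2 K
Step 3: S = -dF/dT = -(-2.1227e-21)/4.2 = 5.054e-22 J/K

5.054e-22


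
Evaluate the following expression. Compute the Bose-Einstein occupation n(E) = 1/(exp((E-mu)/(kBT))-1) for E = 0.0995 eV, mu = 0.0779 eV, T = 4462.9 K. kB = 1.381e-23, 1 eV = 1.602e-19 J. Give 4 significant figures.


Step 1: (E - mu) = 0.0216 eV
Step 2: x = (E-mu)*eV/(kB*T) = 0.0216*1.602e-19/(1.381e-23*4462.9) = 0.05614
Step 3: exp(x) = 1.058
Step 4: n = 1/(exp(x)-1) = 17.32

17.32


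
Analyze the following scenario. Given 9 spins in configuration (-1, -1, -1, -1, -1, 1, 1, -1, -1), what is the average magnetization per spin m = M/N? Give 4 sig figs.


Step 1: Count up spins (+1): 2, down spins (-1): 7
Step 2: Total magnetization M = 2 - 7 = -5
Step 3: m = M/N = -5/9 = -0.5556

-0.5556


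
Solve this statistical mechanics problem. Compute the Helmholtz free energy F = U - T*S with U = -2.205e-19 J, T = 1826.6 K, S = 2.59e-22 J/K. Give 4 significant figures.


Step 1: T*S = 1826.6 * 2.59e-22 = 4.731e-19 J
Step 2: F = U - T*S = -2.205e-19 - 4.731e-19
Step 3: F = -6.936e-19 J

-6.936e-19


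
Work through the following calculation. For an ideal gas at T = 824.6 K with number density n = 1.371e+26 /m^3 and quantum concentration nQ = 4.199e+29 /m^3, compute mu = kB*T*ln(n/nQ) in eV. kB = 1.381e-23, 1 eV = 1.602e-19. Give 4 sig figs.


Step 1: n/nQ = 1.371e+26/4.199e+29 = 0.0003265
Step 2: ln(n/nQ) = -8.027
Step 3: mu = kB*T*ln(n/nQ) = 1.139e-20*-8.027 = -9.141e-20 J
Step 4: Convert to eV: -9.141e-20/1.602e-19 = -0.5706 eV

-0.5706


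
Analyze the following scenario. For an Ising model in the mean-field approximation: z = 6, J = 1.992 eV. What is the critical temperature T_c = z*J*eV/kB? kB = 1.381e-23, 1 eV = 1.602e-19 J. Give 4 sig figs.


Step 1: z*J = 6*1.992 = 11.95 eV
Step 2: Convert to Joules: 11.95*1.602e-19 = 1.915e-18 J
Step 3: T_c = 1.915e-18 / 1.381e-23 = 1.386e+05 K

1.386e+05


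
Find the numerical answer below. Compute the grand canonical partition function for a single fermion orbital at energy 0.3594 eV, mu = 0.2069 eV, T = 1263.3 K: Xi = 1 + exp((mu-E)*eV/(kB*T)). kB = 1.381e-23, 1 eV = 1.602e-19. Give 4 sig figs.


Step 1: (mu - E) = 0.2069 - 0.3594 = -0.1525 eV
Step 2: x = (mu-E)*eV/(kB*T) = -0.1525*1.602e-19/(1.381e-23*1263.3) = -1.4
Step 3: exp(x) = 0.2465
Step 4: Xi = 1 + 0.2465 = 1.247

1.247


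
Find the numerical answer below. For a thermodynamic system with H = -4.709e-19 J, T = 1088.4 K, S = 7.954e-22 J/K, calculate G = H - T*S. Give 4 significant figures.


Step 1: T*S = 1088.4 * 7.954e-22 = 8.657e-19 J
Step 2: G = H - T*S = -4.709e-19 - 8.657e-19
Step 3: G = -1.337e-18 J

-1.337e-18


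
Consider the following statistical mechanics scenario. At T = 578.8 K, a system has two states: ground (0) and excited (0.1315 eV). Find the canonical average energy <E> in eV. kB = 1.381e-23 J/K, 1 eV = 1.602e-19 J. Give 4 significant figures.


Step 1: beta*E = 0.1315*1.602e-19/(1.381e-23*578.8) = 2.636
Step 2: exp(-beta*E) = 0.07168
Step 3: <E> = 0.1315*0.07168/(1+0.07168) = 0.008796 eV

0.008796


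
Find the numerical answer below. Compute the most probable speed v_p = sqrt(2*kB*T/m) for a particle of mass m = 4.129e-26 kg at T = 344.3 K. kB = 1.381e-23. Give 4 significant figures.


Step 1: Numerator = 2*kB*T = 2*1.381e-23*344.3 = 9.51e-21
Step 2: Ratio = 9.51e-21 / 4.129e-26 = 2.303e+05
Step 3: v_p = sqrt(2.303e+05) = 479.9 m/s

479.9


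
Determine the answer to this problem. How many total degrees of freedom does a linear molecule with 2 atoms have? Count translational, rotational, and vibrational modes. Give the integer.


Step 1: Translational DOF = 3
Step 2: Rotational DOF (linear) = 2
Step 3: Vibrational DOF = 3*2 - 5 = 1
Step 4: Total = 3 + 2 + 1 = 6

6


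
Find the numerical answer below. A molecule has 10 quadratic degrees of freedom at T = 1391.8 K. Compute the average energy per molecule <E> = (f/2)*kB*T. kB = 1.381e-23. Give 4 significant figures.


Step 1: f/2 = 10/2 = 5
Step 2: kB*T = 1.381e-23 * 1391.8 = 1.922e-20
Step 3: <E> = 5 * 1.922e-20 = 9.61e-20 J

9.61e-20


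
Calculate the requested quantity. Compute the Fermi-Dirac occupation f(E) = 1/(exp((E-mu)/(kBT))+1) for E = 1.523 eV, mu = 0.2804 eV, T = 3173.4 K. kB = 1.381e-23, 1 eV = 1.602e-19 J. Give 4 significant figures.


Step 1: (E - mu) = 1.523 - 0.2804 = 1.243 eV
Step 2: Convert: (E-mu)*eV = 1.991e-19 J
Step 3: x = (E-mu)*eV/(kB*T) = 4.542
Step 4: f = 1/(exp(4.542)+1) = 0.01054

0.01054


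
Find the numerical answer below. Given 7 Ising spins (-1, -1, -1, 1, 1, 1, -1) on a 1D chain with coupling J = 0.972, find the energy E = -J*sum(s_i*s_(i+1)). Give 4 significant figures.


Step 1: Nearest-neighbor products: 1, 1, -1, 1, 1, -1
Step 2: Sum of products = 2
Step 3: E = -0.972 * 2 = -1.944

-1.944


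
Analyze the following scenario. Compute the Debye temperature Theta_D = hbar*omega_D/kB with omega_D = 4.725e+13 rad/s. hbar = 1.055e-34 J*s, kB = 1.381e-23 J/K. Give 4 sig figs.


Step 1: hbar*omega_D = 1.055e-34 * 4.725e+13 = 4.985e-21 J
Step 2: Theta_D = 4.985e-21 / 1.381e-23
Step 3: Theta_D = 361 K

361


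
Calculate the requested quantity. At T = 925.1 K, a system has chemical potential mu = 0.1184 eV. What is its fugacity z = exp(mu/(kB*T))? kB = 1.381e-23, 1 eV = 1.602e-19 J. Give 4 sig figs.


Step 1: Convert mu to Joules: 0.1184*1.602e-19 = 1.897e-20 J
Step 2: kB*T = 1.381e-23*925.1 = 1.278e-20 J
Step 3: mu/(kB*T) = 1.485
Step 4: z = exp(1.485) = 4.414

4.414


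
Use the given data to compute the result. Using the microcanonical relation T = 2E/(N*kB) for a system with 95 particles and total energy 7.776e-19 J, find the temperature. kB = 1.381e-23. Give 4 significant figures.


Step 1: Numerator = 2*E = 2*7.776e-19 = 1.555e-18 J
Step 2: Denominator = N*kB = 95*1.381e-23 = 1.312e-21
Step 3: T = 1.555e-18 / 1.312e-21 = 1185 K

1185


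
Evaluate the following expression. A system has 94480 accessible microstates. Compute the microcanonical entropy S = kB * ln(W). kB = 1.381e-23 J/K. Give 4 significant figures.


Step 1: ln(W) = ln(94480) = 11.46
Step 2: S = kB * ln(W) = 1.381e-23 * 11.46
Step 3: S = 1.582e-22 J/K

1.582e-22


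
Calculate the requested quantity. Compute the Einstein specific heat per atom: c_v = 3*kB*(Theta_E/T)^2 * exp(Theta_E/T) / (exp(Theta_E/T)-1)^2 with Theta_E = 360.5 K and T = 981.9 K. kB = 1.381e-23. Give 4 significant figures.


Step 1: x = Theta_E/T = 360.5/981.9 = 0.3671
Step 2: x^2 = 0.1348
Step 3: exp(x) = 1.444
Step 4: c_v = 3*1.381e-23*0.1348*1.444/(1.444-1)^2 = 4.097e-23

4.097e-23


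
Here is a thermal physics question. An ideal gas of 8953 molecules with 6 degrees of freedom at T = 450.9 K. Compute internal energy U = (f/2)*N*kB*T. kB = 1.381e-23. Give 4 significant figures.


Step 1: f/2 = 6/2 = 3.0
Step 2: N*kB*T = 8953*1.381e-23*450.9 = 5.575e-17
Step 3: U = 3.0 * 5.575e-17 = 1.672e-16 J

1.672e-16


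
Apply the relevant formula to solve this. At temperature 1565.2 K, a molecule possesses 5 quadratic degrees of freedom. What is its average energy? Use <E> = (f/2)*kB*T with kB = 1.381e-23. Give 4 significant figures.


Step 1: f/2 = 5/2 = 2.5
Step 2: kB*T = 1.381e-23 * 1565.2 = 2.162e-20
Step 3: <E> = 2.5 * 2.162e-20 = 5.404e-20 J

5.404e-20
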